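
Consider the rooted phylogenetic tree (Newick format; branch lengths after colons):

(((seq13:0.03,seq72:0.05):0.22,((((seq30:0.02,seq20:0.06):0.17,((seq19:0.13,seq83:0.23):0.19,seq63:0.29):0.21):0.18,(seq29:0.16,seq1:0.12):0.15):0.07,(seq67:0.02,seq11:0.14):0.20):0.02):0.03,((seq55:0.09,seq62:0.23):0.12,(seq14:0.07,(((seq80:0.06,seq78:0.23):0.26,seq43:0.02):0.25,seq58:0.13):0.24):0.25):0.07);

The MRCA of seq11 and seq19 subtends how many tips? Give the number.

9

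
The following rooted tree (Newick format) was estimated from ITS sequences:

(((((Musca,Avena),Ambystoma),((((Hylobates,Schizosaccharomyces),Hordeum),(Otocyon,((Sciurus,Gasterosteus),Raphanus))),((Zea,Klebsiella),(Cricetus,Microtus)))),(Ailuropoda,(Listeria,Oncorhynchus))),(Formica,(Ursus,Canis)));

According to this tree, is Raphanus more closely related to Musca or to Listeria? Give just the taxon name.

The MRCA of Raphanus and Musca subtends (((Musca,Avena),Ambystoma),((((Hylobates,Schizosaccharomyces),Hordeum),(Otocyon,((Sciurus,Gasterosteus),Raphanus))),((Zea,Klebsiella),(Cricetus,Microtus)))) (14 taxa).
The MRCA of Raphanus and Listeria subtends ((((Musca,Avena),Ambystoma),((((Hylobates,Schizosaccharomyces),Hordeum),(Otocyon,((Sciurus,Gasterosteus),Raphanus))),((Zea,Klebsiella),(Cricetus,Microtus)))),(Ailuropoda,(Listeria,Oncorhynchus))) (17 taxa).
The first is nested inside the second, so Raphanus shares a more recent common ancestor with Musca.

Musca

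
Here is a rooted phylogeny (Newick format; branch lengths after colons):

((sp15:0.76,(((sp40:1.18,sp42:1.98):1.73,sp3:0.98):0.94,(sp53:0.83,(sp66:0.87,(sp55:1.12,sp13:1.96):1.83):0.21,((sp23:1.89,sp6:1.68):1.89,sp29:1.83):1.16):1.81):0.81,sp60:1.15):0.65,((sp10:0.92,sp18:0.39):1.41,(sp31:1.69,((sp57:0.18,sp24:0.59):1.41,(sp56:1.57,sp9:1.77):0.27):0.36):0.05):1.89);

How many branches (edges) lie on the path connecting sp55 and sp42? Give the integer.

The MRCA of sp55 and sp42 is the node subtending (((sp40,sp42),sp3),(sp53,(sp66,(sp55,sp13)),((sp23,sp6),sp29))).
From sp55 up to that node: 4 branches. From sp42 up to the same node: 3 branches. Total: 4 + 3 = 7.

7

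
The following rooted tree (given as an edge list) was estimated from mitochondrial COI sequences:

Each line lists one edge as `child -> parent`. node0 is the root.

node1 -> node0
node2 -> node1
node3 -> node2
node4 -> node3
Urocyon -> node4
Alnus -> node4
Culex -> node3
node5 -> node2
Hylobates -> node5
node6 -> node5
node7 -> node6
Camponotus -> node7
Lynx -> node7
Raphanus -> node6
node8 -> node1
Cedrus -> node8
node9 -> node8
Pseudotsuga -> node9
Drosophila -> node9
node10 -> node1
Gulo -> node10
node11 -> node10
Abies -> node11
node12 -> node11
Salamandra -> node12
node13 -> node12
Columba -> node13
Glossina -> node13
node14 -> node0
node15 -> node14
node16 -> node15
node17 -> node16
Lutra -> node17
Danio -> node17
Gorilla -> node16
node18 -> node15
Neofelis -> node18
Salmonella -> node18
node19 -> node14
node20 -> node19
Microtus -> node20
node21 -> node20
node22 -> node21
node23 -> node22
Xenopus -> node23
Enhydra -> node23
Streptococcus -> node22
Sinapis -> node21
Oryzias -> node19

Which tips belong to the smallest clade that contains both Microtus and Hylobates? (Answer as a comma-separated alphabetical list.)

Tracing Microtus: it sits inside (Microtus,(((Xenopus,Enhydra),Streptococcus),Sinapis)).
Tracing Hylobates: it sits inside (Hylobates,((Camponotus,Lynx),Raphanus)).
The smallest clade enclosing both is the whole tree (their MRCA is the root), so the answer is all 26 tips in alphabetical order.

Abies, Alnus, Camponotus, Cedrus, Columba, Culex, Danio, Drosophila, Enhydra, Glossina, Gorilla, Gulo, Hylobates, Lutra, Lynx, Microtus, Neofelis, Oryzias, Pseudotsuga, Raphanus, Salamandra, Salmonella, Sinapis, Streptococcus, Urocyon, Xenopus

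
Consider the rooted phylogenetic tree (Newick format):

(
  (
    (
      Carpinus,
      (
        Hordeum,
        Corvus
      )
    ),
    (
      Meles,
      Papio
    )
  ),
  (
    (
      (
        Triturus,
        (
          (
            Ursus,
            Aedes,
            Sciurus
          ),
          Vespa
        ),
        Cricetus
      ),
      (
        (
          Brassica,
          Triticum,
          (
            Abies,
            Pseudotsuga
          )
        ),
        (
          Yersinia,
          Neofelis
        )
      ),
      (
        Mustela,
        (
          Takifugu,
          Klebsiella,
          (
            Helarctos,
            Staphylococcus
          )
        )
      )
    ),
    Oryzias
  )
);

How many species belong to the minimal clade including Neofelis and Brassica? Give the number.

6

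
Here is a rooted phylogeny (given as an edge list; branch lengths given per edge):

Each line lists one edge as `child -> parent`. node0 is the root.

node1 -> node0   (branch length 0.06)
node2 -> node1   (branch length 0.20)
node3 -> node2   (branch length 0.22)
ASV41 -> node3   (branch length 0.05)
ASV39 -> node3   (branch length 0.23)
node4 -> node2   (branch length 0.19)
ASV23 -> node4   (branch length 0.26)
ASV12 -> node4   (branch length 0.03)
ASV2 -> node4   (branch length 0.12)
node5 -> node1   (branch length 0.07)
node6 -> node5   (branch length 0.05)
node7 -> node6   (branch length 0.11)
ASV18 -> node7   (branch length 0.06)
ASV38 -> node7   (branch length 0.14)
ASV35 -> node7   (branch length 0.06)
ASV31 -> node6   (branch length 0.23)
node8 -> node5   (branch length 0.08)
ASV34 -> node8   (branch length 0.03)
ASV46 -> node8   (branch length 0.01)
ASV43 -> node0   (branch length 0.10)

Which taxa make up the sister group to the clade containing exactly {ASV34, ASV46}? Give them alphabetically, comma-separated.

ASV18, ASV31, ASV35, ASV38

The clade containing exactly {ASV34, ASV46} attaches to the tree at the node subtending (((ASV18,ASV38,ASV35),ASV31),(ASV34,ASV46)).
The other lineage descending from that same node — the sister group — is ((ASV18,ASV38,ASV35),ASV31); its 4 tips in alphabetical order are the answer.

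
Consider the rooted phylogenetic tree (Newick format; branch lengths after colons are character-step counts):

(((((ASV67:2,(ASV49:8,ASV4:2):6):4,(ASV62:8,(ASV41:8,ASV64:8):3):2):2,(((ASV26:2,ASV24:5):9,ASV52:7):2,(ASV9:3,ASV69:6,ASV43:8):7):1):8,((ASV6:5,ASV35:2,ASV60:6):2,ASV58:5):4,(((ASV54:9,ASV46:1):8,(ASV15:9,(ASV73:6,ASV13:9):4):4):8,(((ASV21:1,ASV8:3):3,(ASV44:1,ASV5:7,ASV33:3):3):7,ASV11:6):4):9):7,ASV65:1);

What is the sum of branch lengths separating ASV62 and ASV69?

26

The path runs ASV62 → … → MRCA → … → ASV69; the MRCA is the node subtending (((ASV67,(ASV49,ASV4)),(ASV62,(ASV41,ASV64))),(((ASV26,ASV24),ASV52),(ASV9,ASV69,ASV43))).
Branch lengths along that path: 8 + 2 + 2 + 1 + 7 + 6 = 26.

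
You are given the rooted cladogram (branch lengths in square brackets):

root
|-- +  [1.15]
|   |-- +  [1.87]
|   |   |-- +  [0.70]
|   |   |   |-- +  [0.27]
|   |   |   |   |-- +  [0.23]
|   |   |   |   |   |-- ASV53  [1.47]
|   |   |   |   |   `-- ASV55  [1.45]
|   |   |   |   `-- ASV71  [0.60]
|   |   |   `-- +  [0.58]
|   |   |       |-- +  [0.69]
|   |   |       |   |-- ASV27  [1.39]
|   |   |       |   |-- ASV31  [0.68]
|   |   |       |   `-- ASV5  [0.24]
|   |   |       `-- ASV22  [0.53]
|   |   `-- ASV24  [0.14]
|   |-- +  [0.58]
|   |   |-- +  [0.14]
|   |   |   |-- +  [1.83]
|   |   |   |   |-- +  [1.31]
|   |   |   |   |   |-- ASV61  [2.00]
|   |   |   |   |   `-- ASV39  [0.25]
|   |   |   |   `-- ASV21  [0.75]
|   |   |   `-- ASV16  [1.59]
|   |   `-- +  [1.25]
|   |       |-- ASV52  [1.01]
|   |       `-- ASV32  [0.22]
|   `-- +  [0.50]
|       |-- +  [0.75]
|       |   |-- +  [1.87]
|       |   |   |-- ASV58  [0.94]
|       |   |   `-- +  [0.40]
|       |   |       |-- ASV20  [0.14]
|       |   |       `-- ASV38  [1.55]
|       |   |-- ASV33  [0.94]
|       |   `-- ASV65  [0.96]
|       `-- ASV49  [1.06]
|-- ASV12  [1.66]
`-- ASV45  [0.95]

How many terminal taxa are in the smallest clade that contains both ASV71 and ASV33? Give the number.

20

The MRCA of ASV71 and ASV33 is the node subtending (((((ASV53,ASV55),ASV71),((ASV27,ASV31,ASV5),ASV22)),ASV24),((((ASV61,ASV39),ASV21),ASV16),(ASV52,ASV32)),(((ASV58,(ASV20,ASV38)),ASV33,ASV65),ASV49)).
That clade contains 20 terminal taxa: ASV16, ASV20, ASV21, ASV22, ASV24, ASV27, ASV31, ASV32, ASV33, ASV38, ASV39, ASV49, ASV5, ASV52, ASV53, ASV55, ASV58, ASV61, ASV65, ASV71.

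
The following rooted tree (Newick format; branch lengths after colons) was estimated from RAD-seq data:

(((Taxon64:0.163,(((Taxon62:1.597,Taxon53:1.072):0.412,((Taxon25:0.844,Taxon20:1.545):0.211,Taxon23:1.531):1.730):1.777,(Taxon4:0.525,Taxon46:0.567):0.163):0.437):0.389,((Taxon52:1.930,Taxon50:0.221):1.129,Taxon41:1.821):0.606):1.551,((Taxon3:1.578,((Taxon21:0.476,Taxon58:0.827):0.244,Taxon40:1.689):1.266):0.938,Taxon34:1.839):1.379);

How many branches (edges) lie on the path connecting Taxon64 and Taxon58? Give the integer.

8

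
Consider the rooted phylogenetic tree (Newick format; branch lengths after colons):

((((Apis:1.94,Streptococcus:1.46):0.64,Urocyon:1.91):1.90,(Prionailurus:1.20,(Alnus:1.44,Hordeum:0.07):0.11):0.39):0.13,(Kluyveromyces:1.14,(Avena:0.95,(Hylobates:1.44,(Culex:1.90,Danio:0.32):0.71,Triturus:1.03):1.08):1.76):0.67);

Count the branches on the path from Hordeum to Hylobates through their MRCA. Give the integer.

8

The MRCA of Hordeum and Hylobates is the root of the tree.
From Hordeum up to that node: 4 branches. From Hylobates up to the same node: 4 branches. Total: 4 + 4 = 8.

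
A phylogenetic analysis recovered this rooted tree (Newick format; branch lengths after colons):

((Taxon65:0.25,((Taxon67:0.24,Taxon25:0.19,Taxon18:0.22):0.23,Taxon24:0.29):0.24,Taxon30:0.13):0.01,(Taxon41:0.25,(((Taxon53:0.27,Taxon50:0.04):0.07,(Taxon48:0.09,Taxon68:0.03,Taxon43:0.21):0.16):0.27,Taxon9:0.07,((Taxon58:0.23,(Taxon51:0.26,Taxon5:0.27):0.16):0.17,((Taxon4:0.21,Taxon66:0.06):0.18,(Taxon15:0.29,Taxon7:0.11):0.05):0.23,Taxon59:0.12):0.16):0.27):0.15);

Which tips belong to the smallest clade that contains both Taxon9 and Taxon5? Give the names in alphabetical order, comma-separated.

Tracing Taxon9: it sits inside (((Taxon53,Taxon50),(Taxon48,Taxon68,Taxon43)),Taxon9,((Taxon58,(Taxon51,Taxon5)),((Taxon4,Taxon66),(Taxon15,Taxon7)),Taxon59)).
Tracing Taxon5: it sits inside (Taxon51,Taxon5).
The smallest clade enclosing both is (((Taxon53,Taxon50),(Taxon48,Taxon68,Taxon43)),Taxon9,((Taxon58,(Taxon51,Taxon5)),((Taxon4,Taxon66),(Taxon15,Taxon7)),Taxon59)); the answer is its 14 terminal taxa in alphabetical order.

Taxon15, Taxon4, Taxon43, Taxon48, Taxon5, Taxon50, Taxon51, Taxon53, Taxon58, Taxon59, Taxon66, Taxon68, Taxon7, Taxon9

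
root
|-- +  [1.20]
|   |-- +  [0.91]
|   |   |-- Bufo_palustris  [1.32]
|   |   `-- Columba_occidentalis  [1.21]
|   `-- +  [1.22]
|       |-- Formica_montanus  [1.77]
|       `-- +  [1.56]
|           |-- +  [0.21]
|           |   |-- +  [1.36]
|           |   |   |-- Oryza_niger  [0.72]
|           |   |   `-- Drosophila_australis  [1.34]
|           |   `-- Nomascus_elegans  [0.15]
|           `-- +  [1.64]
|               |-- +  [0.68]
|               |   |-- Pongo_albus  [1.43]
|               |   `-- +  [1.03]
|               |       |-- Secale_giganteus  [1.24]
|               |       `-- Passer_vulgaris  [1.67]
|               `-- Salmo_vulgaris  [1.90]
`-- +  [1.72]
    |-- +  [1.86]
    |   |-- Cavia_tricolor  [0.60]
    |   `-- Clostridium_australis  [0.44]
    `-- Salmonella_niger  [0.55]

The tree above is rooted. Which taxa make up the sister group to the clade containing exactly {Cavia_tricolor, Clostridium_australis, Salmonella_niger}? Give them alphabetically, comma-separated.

The clade containing exactly {Cavia_tricolor, Clostridium_australis, Salmonella_niger} attaches directly to the root of the tree.
The other lineage descending from that same node — the sister group — is ((Bufo_palustris,Columba_occidentalis),(Formica_montanus,(((Oryza_niger,Drosophila_australis),Nomascus_elegans),((Pongo_albus,(Secale_giganteus,Passer_vulgaris)),Salmo_vulgaris)))); its 10 tips in alphabetical order are the answer.

Bufo_palustris, Columba_occidentalis, Drosophila_australis, Formica_montanus, Nomascus_elegans, Oryza_niger, Passer_vulgaris, Pongo_albus, Salmo_vulgaris, Secale_giganteus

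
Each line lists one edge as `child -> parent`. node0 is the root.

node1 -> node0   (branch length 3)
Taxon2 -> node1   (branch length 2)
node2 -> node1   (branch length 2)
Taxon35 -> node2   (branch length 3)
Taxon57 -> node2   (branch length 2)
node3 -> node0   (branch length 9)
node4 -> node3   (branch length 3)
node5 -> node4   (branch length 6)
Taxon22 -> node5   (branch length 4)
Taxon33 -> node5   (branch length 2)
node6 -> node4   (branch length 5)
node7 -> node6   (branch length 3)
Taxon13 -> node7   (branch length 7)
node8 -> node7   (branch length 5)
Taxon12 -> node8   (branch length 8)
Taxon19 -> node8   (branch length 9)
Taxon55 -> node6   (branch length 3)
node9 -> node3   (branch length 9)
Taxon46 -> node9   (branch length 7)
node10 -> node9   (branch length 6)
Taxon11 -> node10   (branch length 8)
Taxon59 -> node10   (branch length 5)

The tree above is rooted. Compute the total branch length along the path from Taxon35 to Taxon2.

7

The path runs Taxon35 → … → MRCA → … → Taxon2; the MRCA is the node subtending (Taxon2,(Taxon35,Taxon57)).
Branch lengths along that path: 3 + 2 + 2 = 7.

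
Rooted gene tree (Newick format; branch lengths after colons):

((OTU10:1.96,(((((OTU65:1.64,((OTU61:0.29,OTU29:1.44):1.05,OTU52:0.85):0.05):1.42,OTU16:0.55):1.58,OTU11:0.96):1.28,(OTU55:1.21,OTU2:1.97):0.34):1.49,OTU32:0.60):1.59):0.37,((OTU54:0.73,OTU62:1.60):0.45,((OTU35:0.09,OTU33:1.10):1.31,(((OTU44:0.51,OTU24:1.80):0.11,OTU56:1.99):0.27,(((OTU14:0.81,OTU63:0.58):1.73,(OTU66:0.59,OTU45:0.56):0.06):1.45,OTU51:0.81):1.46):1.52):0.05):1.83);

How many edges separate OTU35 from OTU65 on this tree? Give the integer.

11

The MRCA of OTU35 and OTU65 is the root of the tree.
From OTU35 up to that node: 4 branches. From OTU65 up to the same node: 7 branches. Total: 4 + 7 = 11.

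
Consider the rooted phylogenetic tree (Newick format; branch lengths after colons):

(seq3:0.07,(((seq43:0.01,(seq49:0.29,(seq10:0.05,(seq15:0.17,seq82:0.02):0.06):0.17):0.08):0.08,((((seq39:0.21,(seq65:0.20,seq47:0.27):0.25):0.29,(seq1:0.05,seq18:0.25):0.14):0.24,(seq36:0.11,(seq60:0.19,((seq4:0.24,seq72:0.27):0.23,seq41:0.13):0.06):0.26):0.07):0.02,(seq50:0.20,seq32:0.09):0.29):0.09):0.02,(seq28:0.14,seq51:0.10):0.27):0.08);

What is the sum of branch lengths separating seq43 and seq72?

The path runs seq43 → … → MRCA → … → seq72; the MRCA is the node subtending ((seq43,(seq49,(seq10,(seq15,seq82)))),((((seq39,(seq65,seq47)),(seq1,seq18)),(seq36,(seq60,((seq4,seq72),seq41)))),(seq50,seq32))).
Branch lengths along that path: 0.01 + 0.08 + 0.09 + 0.02 + 0.07 + 0.26 + 0.06 + 0.23 + 0.27 = 1.09.

1.09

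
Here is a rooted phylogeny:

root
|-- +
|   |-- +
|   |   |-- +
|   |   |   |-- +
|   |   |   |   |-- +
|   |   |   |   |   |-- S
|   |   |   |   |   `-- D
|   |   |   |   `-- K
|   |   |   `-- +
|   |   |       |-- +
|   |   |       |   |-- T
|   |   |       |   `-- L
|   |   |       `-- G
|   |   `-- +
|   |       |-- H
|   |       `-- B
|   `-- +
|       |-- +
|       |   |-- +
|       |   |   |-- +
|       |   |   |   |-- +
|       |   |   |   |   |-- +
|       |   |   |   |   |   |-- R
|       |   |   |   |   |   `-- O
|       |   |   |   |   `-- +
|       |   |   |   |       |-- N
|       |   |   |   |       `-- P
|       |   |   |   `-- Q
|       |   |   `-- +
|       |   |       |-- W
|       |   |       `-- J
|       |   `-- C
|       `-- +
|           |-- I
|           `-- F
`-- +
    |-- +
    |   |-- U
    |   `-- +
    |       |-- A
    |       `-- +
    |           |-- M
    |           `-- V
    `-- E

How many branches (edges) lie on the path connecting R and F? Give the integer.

8

The MRCA of R and F is the node subtending ((((((R,O),(N,P)),Q),(W,J)),C),(I,F)).
From R up to that node: 6 branches. From F up to the same node: 2 branches. Total: 6 + 2 = 8.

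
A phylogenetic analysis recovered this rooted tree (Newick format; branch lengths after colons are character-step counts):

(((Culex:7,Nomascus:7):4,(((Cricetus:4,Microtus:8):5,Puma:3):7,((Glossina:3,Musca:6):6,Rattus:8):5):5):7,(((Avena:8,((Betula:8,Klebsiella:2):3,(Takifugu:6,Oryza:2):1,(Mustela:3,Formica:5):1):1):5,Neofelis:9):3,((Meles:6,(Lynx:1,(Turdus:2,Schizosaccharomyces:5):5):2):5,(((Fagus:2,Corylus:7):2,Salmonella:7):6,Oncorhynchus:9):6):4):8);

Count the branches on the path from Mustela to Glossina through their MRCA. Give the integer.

11

The MRCA of Mustela and Glossina is the root of the tree.
From Mustela up to that node: 6 branches. From Glossina up to the same node: 5 branches. Total: 6 + 5 = 11.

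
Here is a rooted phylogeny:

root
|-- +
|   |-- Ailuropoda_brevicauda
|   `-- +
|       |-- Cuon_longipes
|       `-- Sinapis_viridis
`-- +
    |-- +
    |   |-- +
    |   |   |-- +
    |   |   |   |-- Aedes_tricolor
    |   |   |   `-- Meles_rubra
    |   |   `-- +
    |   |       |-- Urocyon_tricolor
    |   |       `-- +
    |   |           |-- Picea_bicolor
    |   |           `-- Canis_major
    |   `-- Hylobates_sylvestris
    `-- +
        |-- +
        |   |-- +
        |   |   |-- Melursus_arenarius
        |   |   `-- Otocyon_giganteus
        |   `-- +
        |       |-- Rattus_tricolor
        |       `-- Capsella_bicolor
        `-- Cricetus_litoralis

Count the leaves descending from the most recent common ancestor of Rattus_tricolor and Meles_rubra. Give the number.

The MRCA of Rattus_tricolor and Meles_rubra is the node subtending ((((Aedes_tricolor,Meles_rubra),(Urocyon_tricolor,(Picea_bicolor,Canis_major))),Hylobates_sylvestris),(((Melursus_arenarius,Otocyon_giganteus),(Rattus_tricolor,Capsella_bicolor)),Cricetus_litoralis)).
That clade contains 11 terminal taxa: Aedes_tricolor, Canis_major, Capsella_bicolor, Cricetus_litoralis, Hylobates_sylvestris, Meles_rubra, Melursus_arenarius, Otocyon_giganteus, Picea_bicolor, Rattus_tricolor, Urocyon_tricolor.

11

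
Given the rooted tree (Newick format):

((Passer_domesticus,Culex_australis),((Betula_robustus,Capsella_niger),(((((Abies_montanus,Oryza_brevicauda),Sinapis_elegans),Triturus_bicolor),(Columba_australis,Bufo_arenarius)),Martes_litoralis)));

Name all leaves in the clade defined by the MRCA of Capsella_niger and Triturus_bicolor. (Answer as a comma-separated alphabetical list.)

Tracing Capsella_niger: it sits inside (Betula_robustus,Capsella_niger).
Tracing Triturus_bicolor: it sits inside (((Abies_montanus,Oryza_brevicauda),Sinapis_elegans),Triturus_bicolor).
The smallest clade enclosing both is ((Betula_robustus,Capsella_niger),(((((Abies_montanus,Oryza_brevicauda),Sinapis_elegans),Triturus_bicolor),(Columba_australis,Bufo_arenarius)),Martes_litoralis)); the answer is its 9 terminal taxa in alphabetical order.

Abies_montanus, Betula_robustus, Bufo_arenarius, Capsella_niger, Columba_australis, Martes_litoralis, Oryza_brevicauda, Sinapis_elegans, Triturus_bicolor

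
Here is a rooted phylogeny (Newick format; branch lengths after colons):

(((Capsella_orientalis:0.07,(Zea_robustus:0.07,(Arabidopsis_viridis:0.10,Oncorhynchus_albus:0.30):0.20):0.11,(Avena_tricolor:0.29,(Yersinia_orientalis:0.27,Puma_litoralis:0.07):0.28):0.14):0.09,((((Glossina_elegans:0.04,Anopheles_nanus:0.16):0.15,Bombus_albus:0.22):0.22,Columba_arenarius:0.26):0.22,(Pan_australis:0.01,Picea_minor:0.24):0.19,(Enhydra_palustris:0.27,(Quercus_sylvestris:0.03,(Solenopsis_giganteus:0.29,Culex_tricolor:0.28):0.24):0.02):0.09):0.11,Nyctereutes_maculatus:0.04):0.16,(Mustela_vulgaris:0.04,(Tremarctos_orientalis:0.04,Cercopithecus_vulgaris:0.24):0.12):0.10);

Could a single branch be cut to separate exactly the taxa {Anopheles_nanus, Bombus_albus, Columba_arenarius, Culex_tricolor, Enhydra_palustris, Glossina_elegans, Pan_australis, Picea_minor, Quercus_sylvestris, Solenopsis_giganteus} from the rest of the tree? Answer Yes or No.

Yes

The most recent common ancestor of these taxa subtends ((((Glossina_elegans,Anopheles_nanus),Bombus_albus),Columba_arenarius),(Pan_australis,Picea_minor),(Enhydra_palustris,(Quercus_sylvestris,(Solenopsis_giganteus,Culex_tricolor)))).
That clade has exactly 10 tips — every listed taxon and nothing else — so the group is monophyletic.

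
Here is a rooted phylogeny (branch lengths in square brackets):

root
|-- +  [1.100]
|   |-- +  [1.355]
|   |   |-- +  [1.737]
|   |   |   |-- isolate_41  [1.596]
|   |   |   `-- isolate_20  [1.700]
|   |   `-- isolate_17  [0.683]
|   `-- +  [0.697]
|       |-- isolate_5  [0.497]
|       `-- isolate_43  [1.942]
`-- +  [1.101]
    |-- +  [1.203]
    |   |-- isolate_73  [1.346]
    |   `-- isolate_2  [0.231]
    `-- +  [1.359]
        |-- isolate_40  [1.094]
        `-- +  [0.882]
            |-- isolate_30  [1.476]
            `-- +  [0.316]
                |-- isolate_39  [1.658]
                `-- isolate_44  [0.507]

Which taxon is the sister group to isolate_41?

isolate_20

isolate_41 attaches to the tree at the node subtending (isolate_41,isolate_20).
The other lineage descending from that same node — the sister group — is the single tip isolate_20.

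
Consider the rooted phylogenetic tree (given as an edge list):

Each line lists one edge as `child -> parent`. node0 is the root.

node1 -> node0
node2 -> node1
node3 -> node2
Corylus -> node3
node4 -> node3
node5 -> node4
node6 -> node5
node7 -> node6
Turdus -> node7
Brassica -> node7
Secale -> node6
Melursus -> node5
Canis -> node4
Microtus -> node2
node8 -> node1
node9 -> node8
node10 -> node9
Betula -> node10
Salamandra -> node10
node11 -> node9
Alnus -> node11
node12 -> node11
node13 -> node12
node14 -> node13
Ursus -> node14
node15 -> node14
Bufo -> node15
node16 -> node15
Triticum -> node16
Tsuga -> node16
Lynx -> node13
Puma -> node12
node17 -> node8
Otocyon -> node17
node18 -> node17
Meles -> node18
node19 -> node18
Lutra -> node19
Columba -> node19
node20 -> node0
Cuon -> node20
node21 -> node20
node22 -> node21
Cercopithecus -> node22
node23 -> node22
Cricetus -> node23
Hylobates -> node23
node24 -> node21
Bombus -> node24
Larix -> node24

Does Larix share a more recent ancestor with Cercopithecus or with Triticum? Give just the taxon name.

The MRCA of Larix and Cercopithecus subtends ((Cercopithecus,(Cricetus,Hylobates)),(Bombus,Larix)) (5 taxa).
The MRCA of Larix and Triticum is the root, subtending the entire tree (26 taxa).
The first is nested inside the second, so Larix shares a more recent common ancestor with Cercopithecus.

Cercopithecus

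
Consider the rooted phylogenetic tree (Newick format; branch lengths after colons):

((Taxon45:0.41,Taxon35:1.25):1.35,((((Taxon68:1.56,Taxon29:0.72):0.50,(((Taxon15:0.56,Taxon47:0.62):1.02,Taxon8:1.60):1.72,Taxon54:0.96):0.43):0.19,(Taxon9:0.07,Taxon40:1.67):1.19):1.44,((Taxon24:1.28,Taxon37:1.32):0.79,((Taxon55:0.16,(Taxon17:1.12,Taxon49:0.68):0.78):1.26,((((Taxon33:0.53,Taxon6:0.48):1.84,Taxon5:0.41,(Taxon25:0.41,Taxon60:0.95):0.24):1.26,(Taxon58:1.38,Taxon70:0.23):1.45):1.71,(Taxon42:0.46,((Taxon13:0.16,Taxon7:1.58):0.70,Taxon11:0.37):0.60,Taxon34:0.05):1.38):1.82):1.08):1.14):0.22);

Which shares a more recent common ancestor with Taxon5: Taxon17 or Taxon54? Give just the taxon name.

The MRCA of Taxon5 and Taxon17 subtends ((Taxon55,(Taxon17,Taxon49)),((((Taxon33,Taxon6),Taxon5,(Taxon25,Taxon60)),(Taxon58,Taxon70)),(Taxon42,((Taxon13,Taxon7),Taxon11),Taxon34))) (15 taxa).
The MRCA of Taxon5 and Taxon54 subtends ((((Taxon68,Taxon29),(((Taxon15,Taxon47),Taxon8),Taxon54)),(Taxon9,Taxon40)),((Taxon24,Taxon37),((Taxon55,(Taxon17,Taxon49)),((((Taxon33,Taxon6),Taxon5,(Taxon25,Taxon60)),(Taxon58,Taxon70)),(Taxon42,((Taxon13,Taxon7),Taxon11),Taxon34))))) (25 taxa).
The first is nested inside the second, so Taxon5 shares a more recent common ancestor with Taxon17.

Taxon17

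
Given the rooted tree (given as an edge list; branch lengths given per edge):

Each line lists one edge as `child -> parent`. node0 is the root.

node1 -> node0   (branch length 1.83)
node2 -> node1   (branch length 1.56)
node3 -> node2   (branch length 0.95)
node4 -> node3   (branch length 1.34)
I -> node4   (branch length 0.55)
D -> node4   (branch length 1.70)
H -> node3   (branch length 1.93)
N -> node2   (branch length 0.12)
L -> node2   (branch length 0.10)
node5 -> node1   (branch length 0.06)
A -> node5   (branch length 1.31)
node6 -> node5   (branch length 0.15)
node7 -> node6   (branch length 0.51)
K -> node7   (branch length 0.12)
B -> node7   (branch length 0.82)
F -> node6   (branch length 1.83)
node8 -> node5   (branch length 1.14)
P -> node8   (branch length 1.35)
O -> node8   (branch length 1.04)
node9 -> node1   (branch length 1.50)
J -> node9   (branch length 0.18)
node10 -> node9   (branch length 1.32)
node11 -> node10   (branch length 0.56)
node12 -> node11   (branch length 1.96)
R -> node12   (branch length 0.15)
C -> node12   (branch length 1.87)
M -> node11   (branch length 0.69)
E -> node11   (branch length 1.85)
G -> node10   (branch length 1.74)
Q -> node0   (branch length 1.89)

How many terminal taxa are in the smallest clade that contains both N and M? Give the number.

17

The MRCA of N and M is the node subtending ((((I,D),H),N,L),(A,((K,B),F),(P,O)),(J,(((R,C),M,E),G))).
That clade contains 17 terminal taxa: A, B, C, D, E, F, G, H, I, J, K, L, M, N, O, P, R.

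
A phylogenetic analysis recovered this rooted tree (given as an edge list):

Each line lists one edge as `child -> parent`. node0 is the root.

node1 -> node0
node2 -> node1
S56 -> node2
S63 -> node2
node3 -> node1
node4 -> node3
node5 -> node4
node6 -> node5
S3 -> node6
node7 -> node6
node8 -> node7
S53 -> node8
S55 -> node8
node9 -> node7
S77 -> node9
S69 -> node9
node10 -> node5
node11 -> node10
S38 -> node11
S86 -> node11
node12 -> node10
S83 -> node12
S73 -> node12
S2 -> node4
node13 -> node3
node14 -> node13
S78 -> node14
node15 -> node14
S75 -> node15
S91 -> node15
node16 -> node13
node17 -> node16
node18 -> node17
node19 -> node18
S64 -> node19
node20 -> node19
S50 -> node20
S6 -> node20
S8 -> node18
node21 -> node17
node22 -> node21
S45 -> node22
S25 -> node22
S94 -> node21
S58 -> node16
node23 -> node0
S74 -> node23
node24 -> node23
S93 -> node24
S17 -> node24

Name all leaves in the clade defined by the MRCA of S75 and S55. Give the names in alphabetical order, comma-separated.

S2, S25, S3, S38, S45, S50, S53, S55, S58, S6, S64, S69, S73, S75, S77, S78, S8, S83, S86, S91, S94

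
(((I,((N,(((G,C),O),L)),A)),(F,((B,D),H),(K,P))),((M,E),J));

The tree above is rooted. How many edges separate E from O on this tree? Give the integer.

The MRCA of E and O is the root of the tree.
From E up to that node: 3 branches. From O up to the same node: 7 branches. Total: 3 + 7 = 10.

10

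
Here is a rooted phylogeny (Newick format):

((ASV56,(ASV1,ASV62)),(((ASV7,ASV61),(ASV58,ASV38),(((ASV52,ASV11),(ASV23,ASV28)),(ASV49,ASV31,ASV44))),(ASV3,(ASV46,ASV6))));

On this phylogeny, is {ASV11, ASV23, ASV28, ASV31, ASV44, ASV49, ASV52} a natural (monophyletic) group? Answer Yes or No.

Yes

The most recent common ancestor of these taxa subtends (((ASV52,ASV11),(ASV23,ASV28)),(ASV49,ASV31,ASV44)).
That clade has exactly 7 tips — every listed taxon and nothing else — so the group is monophyletic.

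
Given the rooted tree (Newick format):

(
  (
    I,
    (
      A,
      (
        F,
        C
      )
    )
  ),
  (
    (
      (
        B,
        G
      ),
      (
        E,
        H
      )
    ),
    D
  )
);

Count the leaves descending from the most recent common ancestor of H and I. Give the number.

9

The MRCA of H and I is the root, so the clade is the entire tree.
That clade contains 9 terminal taxa: A, B, C, D, E, F, G, H, I.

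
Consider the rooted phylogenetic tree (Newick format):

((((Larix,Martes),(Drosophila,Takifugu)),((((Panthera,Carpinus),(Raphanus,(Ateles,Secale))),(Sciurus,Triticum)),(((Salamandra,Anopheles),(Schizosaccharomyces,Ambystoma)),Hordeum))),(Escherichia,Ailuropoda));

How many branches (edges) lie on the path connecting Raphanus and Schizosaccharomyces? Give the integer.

The MRCA of Raphanus and Schizosaccharomyces is the node subtending ((((Panthera,Carpinus),(Raphanus,(Ateles,Secale))),(Sciurus,Triticum)),(((Salamandra,Anopheles),(Schizosaccharomyces,Ambystoma)),Hordeum)).
From Raphanus up to that node: 4 branches. From Schizosaccharomyces up to the same node: 4 branches. Total: 4 + 4 = 8.

8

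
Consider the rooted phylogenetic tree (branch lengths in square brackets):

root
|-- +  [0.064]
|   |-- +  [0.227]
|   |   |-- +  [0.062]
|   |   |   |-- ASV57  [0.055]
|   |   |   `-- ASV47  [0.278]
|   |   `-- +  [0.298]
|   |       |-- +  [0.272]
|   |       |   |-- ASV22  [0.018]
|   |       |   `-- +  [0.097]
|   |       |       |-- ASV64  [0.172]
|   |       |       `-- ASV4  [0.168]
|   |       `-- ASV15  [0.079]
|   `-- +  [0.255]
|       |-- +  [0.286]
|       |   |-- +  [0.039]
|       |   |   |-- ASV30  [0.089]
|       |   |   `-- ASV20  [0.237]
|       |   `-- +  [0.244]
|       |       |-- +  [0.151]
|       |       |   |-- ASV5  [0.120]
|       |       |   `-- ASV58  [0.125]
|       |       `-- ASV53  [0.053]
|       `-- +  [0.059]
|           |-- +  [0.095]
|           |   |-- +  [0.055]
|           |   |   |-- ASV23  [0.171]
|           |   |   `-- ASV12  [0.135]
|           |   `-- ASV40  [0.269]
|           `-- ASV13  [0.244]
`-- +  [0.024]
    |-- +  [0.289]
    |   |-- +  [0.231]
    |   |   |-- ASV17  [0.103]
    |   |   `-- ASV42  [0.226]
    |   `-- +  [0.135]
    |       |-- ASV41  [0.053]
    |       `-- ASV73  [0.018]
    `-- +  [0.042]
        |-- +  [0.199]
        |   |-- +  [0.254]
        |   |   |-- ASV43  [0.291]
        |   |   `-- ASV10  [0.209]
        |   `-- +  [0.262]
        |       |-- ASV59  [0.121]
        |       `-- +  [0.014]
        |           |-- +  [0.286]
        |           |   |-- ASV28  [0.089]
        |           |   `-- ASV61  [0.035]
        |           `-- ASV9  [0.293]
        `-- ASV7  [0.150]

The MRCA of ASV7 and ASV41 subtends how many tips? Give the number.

The MRCA of ASV7 and ASV41 is the node subtending (((ASV17,ASV42),(ASV41,ASV73)),(((ASV43,ASV10),(ASV59,((ASV28,ASV61),ASV9))),ASV7)).
That clade contains 11 terminal taxa: ASV10, ASV17, ASV28, ASV41, ASV42, ASV43, ASV59, ASV61, ASV7, ASV73, ASV9.

11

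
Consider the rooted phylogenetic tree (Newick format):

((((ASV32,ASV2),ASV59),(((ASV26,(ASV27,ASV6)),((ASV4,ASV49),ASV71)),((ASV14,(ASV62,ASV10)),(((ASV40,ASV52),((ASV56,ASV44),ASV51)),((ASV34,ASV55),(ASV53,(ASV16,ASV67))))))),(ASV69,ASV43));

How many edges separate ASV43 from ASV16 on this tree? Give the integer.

The MRCA of ASV43 and ASV16 is the root of the tree.
From ASV43 up to that node: 2 branches. From ASV16 up to the same node: 8 branches. Total: 2 + 8 = 10.

10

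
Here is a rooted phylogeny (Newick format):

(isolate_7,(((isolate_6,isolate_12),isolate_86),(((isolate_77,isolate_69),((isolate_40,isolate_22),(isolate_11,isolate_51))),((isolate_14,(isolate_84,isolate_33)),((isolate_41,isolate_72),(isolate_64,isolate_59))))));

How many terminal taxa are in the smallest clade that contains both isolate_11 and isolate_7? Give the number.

17

The MRCA of isolate_11 and isolate_7 is the root, so the clade is the entire tree.
That clade contains 17 terminal taxa: isolate_11, isolate_12, isolate_14, isolate_22, isolate_33, isolate_40, isolate_41, isolate_51, isolate_59, isolate_6, isolate_64, isolate_69, isolate_7, isolate_72, isolate_77, isolate_84, isolate_86.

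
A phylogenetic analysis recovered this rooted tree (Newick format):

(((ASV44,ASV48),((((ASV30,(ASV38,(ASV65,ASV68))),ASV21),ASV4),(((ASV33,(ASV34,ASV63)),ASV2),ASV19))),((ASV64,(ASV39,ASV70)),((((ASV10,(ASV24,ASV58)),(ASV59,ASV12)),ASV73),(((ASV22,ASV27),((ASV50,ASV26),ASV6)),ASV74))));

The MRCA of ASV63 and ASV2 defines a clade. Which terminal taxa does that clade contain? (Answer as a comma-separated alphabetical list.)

Tracing ASV63: it sits inside (ASV34,ASV63).
Tracing ASV2: it sits inside ((ASV33,(ASV34,ASV63)),ASV2).
The smallest clade enclosing both is ((ASV33,(ASV34,ASV63)),ASV2); the answer is its 4 terminal taxa in alphabetical order.

ASV2, ASV33, ASV34, ASV63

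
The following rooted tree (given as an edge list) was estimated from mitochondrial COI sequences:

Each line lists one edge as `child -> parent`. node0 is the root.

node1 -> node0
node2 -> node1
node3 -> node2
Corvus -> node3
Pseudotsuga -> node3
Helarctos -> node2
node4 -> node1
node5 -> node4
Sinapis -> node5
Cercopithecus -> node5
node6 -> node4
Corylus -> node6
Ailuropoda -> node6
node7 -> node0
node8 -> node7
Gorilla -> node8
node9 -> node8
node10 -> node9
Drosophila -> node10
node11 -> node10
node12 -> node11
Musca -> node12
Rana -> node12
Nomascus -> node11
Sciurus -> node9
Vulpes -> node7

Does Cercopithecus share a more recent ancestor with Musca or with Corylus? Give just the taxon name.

Corylus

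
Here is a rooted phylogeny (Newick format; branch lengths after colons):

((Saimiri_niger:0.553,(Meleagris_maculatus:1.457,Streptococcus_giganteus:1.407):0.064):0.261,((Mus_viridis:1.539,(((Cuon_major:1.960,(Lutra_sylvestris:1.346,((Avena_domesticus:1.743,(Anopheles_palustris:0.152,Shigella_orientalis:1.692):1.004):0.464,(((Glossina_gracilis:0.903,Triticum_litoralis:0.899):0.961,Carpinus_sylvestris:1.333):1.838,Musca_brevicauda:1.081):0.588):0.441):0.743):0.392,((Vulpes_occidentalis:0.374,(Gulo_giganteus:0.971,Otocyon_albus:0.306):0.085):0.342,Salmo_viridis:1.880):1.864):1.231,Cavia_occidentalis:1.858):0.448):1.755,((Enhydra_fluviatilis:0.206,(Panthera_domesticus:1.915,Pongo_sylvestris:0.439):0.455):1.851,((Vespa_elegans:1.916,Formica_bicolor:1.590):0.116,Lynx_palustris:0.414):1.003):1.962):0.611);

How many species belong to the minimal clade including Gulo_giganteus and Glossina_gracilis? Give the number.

13

The MRCA of Gulo_giganteus and Glossina_gracilis is the node subtending ((Cuon_major,(Lutra_sylvestris,((Avena_domesticus,(Anopheles_palustris,Shigella_orientalis)),(((Glossina_gracilis,Triticum_litoralis),Carpinus_sylvestris),Musca_brevicauda)))),((Vulpes_occidentalis,(Gulo_giganteus,Otocyon_albus)),Salmo_viridis)).
That clade contains 13 terminal taxa: Anopheles_palustris, Avena_domesticus, Carpinus_sylvestris, Cuon_major, Glossina_gracilis, Gulo_giganteus, Lutra_sylvestris, Musca_brevicauda, Otocyon_albus, Salmo_viridis, Shigella_orientalis, Triticum_litoralis, Vulpes_occidentalis.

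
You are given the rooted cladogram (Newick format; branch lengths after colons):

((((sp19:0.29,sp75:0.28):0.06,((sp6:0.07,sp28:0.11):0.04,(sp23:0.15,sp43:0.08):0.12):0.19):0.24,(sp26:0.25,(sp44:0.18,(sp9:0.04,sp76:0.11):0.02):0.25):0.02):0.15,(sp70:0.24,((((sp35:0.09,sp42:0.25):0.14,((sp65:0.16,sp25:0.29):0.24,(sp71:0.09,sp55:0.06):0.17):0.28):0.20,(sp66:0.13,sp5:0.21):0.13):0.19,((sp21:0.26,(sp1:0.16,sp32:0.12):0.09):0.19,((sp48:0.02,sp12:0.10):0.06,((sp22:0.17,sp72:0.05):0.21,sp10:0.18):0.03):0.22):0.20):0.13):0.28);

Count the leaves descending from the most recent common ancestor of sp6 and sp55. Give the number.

The MRCA of sp6 and sp55 is the root, so the clade is the entire tree.
That clade contains 27 terminal taxa: sp1, sp10, sp12, sp19, sp21, sp22, sp23, sp25, sp26, sp28, sp32, sp35, sp42, sp43, sp44, sp48, sp5, sp55, sp6, sp65, sp66, sp70, sp71, sp72, sp75, sp76, sp9.

27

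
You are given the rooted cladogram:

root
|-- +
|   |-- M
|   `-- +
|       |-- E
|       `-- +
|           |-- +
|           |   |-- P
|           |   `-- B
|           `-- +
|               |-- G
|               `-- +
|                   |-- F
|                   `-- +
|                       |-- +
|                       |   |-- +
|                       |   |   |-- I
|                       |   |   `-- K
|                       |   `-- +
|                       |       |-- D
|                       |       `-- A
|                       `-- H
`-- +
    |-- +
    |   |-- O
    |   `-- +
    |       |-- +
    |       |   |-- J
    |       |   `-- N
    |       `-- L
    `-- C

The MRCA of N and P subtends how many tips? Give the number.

The MRCA of N and P is the root, so the clade is the entire tree.
That clade contains 16 terminal taxa: A, B, C, D, E, F, G, H, I, J, K, L, M, N, O, P.

16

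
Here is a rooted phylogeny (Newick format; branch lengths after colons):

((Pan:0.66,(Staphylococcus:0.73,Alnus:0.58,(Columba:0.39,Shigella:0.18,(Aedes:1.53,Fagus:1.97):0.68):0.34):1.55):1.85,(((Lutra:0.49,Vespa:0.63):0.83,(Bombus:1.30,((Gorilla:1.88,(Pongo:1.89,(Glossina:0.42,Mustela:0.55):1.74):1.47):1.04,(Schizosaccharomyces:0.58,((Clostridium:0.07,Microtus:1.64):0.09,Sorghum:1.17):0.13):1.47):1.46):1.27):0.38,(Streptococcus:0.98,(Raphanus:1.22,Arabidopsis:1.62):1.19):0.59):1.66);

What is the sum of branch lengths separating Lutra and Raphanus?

The path runs Lutra → … → MRCA → … → Raphanus; the MRCA is the node subtending (((Lutra,Vespa),(Bombus,((Gorilla,(Pongo,(Glossina,Mustela))),(Schizosaccharomyces,((Clostridium,Microtus),Sorghum))))),(Streptococcus,(Raphanus,Arabidopsis))).
Branch lengths along that path: 0.49 + 0.83 + 0.38 + 0.59 + 1.19 + 1.22 = 4.70.

4.70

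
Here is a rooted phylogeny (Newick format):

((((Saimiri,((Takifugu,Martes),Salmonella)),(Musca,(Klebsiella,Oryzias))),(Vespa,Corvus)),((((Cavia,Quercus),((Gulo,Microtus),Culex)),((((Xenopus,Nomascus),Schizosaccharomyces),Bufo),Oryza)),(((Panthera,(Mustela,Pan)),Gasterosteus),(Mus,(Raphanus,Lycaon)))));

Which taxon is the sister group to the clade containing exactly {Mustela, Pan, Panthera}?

Gasterosteus

The clade containing exactly {Mustela, Pan, Panthera} attaches to the tree at the node subtending ((Panthera,(Mustela,Pan)),Gasterosteus).
The other lineage descending from that same node — the sister group — is the single tip Gasterosteus.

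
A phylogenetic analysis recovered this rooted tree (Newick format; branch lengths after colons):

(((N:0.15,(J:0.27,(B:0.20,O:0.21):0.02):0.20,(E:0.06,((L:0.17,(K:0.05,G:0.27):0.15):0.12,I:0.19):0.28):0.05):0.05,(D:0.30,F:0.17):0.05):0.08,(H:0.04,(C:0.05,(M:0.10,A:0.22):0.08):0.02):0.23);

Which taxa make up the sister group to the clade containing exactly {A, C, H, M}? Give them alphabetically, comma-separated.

The clade containing exactly {A, C, H, M} attaches directly to the root of the tree.
The other lineage descending from that same node — the sister group — is ((N,(J,(B,O)),(E,((L,(K,G)),I))),(D,F)); its 11 tips in alphabetical order are the answer.

B, D, E, F, G, I, J, K, L, N, O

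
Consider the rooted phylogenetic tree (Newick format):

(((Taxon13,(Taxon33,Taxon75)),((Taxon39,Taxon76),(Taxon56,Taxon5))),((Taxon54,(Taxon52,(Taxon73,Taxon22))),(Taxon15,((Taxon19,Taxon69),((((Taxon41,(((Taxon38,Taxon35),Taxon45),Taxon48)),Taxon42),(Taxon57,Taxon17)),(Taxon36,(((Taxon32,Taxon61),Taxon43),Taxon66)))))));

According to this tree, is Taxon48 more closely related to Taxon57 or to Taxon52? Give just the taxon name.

The MRCA of Taxon48 and Taxon57 subtends (((Taxon41,(((Taxon38,Taxon35),Taxon45),Taxon48)),Taxon42),(Taxon57,Taxon17)) (8 taxa).
The MRCA of Taxon48 and Taxon52 subtends ((Taxon54,(Taxon52,(Taxon73,Taxon22))),(Taxon15,((Taxon19,Taxon69),((((Taxon41,(((Taxon38,Taxon35),Taxon45),Taxon48)),Taxon42),(Taxon57,Taxon17)),(Taxon36,(((Taxon32,Taxon61),Taxon43),Taxon66)))))) (20 taxa).
The first is nested inside the second, so Taxon48 shares a more recent common ancestor with Taxon57.

Taxon57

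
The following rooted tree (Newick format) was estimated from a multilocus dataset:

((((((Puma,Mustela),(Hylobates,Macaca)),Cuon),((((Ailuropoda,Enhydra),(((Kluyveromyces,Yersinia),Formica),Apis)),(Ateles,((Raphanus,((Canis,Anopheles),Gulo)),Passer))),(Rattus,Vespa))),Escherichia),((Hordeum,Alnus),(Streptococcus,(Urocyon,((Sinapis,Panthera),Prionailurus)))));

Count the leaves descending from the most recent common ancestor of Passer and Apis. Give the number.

The MRCA of Passer and Apis is the node subtending (((Ailuropoda,Enhydra),(((Kluyveromyces,Yersinia),Formica),Apis)),(Ateles,((Raphanus,((Canis,Anopheles),Gulo)),Passer))).
That clade contains 12 terminal taxa: Ailuropoda, Anopheles, Apis, Ateles, Canis, Enhydra, Formica, Gulo, Kluyveromyces, Passer, Raphanus, Yersinia.

12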